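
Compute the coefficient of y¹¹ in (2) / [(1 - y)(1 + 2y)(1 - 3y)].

Partial fractions give a closed form: a_n = (-1/3)·1^n + (8/15)·(-2)^n + (9/5)·3^n.
At n = 11: a_11 = 317772.

317772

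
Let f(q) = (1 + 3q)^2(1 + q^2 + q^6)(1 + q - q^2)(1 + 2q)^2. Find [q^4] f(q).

105

(1 + 3q)^2 has coefficients 1,6,9 for degrees 0…2.
(1 + q^2 + q^6) has coefficients 1,0,1,0,0 for degrees 0…4.
Multiplying by (1 + q - q^2) gives running coefficients 1,1,0,1,-1 for degrees 0…4.
Finally multiplying by (1 + 2q)^2, the product of all factors after the first has coefficients 1,5,8,5,3 for degrees 0…4.
[q^4] = 1·3 + 6·5 + 9·8 = 105.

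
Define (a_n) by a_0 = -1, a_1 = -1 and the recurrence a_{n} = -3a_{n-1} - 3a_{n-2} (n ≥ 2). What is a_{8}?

-162

The ordinary generating function has denominator 1 + 3z + 3z^2.
Iterating the recurrence: a_0,…,a_{8} = -1, -1, 6, -15, 27, -36, 27, 27, -162.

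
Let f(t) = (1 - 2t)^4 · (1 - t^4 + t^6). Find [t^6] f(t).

(1 - 2t)^4 has coefficients 1,-8,24,-32,16 for degrees 0…4.
(1 - t^4 + t^6) has coefficients 1,0,0,0,-1,0,1 for degrees 0…6.
[t^6] = 1·1 − 8·0 + 24·(-1) − 32·0 + 16·0 = -23.

-23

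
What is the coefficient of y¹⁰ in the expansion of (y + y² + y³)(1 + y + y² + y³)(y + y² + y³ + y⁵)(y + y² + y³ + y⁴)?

27

(y + y² + y³) has coefficients 0,1,1,1 for degrees 0…3.
(1 + y + y² + y³) has coefficients 1,1,1,1,0,0,0,0,0,0,0 for degrees 0…10.
Multiplying by (y + y² + y³ + y⁵) gives running coefficients 0,1,2,3,3,3,2,1,1,0,0 for degrees 0…10.
Finally multiplying by (y + y² + y³ + y⁴), the product of all factors after the first has coefficients 0,0,1,3,6,9,11,11,9,7,4 for degrees 0…10.
[y¹⁰] = 1·7 + 1·9 + 1·11 = 27.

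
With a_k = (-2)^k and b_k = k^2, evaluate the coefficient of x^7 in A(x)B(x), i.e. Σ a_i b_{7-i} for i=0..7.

The convolution is the t^7 coefficient of A(t)B(t).
Σ = 1·49 − 2·36 + 4·25 − 8·16 + 16·9 − 32·4 + 64·1 − 128·0 = 29.

29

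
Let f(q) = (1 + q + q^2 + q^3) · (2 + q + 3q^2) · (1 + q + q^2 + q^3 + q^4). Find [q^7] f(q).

13

(1 + q + q^2 + q^3) has coefficients 1,1,1,1 for degrees 0…3.
(2 + q + 3q^2) has coefficients 2,1,3,0,0,0,0,0 for degrees 0…7.
Finally multiplying by (1 + q + q^2 + q^3 + q^4), the product of all factors after the first has coefficients 2,3,6,6,6,4,3,0 for degrees 0…7.
[q^7] = 1·0 + 1·3 + 1·4 + 1·6 = 13.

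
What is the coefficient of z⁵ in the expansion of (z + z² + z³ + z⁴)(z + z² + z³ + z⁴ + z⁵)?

4

(z + z² + z³ + z⁴) has coefficients 0,1,1,1,1 for degrees 0…4.
(z + z² + z³ + z⁴ + z⁵) has coefficients 0,1,1,1,1,1 for degrees 0…5.
[z⁵] = 1·1 + 1·1 + 1·1 + 1·1 = 4.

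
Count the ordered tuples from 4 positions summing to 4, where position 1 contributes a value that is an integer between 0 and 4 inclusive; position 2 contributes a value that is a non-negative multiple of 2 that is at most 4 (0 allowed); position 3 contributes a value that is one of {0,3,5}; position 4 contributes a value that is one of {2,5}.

2

The generating function for the choices is (1 + x + x² + x³ + x⁴)·(1 + x² + x⁴)·(1 + x³ + x⁵)·(x² + x⁵); the count is [x⁴].
(1 + x + x² + x³ + x⁴) has coefficients 1,1,1,1,1 for degrees 0…4.
(1 + x² + x⁴) has coefficients 1,0,1,0,1 for degrees 0…4.
Multiplying by (1 + x³ + x⁵) gives running coefficients 1,0,1,1,1 for degrees 0…4.
Finally multiplying by (x² + x⁵), the product of all factors after the first has coefficients 0,0,1,0,1 for degrees 0…4.
[x⁴] = 1·1 + 1·0 + 1·1 + 1·0 + 1·0 = 2.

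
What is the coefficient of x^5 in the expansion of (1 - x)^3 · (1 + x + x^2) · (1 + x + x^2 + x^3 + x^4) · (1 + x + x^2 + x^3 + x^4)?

-2

(1 - x)^3 has coefficients 1,-3,3,-1 for degrees 0…3.
(1 + x + x^2) has coefficients 1,1,1,0,0,0 for degrees 0…5.
Multiplying by (1 + x + x^2 + x^3 + x^4) gives running coefficients 1,2,3,3,3,2 for degrees 0…5.
Finally multiplying by (1 + x + x^2 + x^3 + x^4), the product of all factors after the first has coefficients 1,3,6,9,12,13 for degrees 0…5.
[x^5] = 1·13 − 3·12 + 3·9 − 1·6 = -2.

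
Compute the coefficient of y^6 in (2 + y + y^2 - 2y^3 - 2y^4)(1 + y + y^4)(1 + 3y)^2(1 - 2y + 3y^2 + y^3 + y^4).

127

(2 + y + y^2 - 2y^3 - 2y^4) has coefficients 2,1,1,-2,-2 for degrees 0…4.
(1 + y + y^4) has coefficients 1,1,0,0,1,0,0 for degrees 0…6.
Multiplying by (1 + 3y)^2 gives running coefficients 1,7,15,9,1,6,9 for degrees 0…6.
Finally multiplying by (1 - 2y + 3y^2 + y^3 + y^4), the product of all factors after the first has coefficients 1,5,4,1,36,53,24 for degrees 0…6.
[y^6] = 2·24 + 1·53 + 1·36 − 2·1 − 2·4 = 127.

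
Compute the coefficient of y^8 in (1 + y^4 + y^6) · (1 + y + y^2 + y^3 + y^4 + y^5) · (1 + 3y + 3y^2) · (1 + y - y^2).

14

(1 + y^4 + y^6) has coefficients 1,0,0,0,1,0,1 for degrees 0…6.
(1 + y + y^2 + y^3 + y^4 + y^5) has coefficients 1,1,1,1,1,1,0,0,0 for degrees 0…8.
Multiplying by (1 + 3y + 3y^2) gives running coefficients 1,4,7,7,7,7,6,3,0 for degrees 0…8.
Finally multiplying by (1 + y - y^2), the product of all factors after the first has coefficients 1,5,10,10,7,7,6,2,-3 for degrees 0…8.
[y^8] = 1·(-3) + 1·7 + 1·10 = 14.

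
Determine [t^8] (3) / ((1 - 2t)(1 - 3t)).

Partial fractions give a closed form: a_n = (-6)·2^n + (9)·3^n.
At n = 8: a_8 = 57513.

57513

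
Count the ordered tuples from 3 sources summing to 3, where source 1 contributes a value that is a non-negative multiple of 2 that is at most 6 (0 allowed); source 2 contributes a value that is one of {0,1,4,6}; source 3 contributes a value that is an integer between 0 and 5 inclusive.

The generating function for the choices is (1 + z² + z⁴ + z⁶)·(1 + z + z⁴ + z⁶)·(1 + z + z² + z³ + z⁴ + z⁵); the count is [z³].
(1 + z² + z⁴ + z⁶) has coefficients 1,0,1,0 for degrees 0…3.
(1 + z + z⁴ + z⁶) has coefficients 1,1,0,0 for degrees 0…3.
Finally multiplying by (1 + z + z² + z³ + z⁴ + z⁵), the product of all factors after the first has coefficients 1,2,2,2 for degrees 0…3.
[z³] = 1·2 + 1·2 = 4.

4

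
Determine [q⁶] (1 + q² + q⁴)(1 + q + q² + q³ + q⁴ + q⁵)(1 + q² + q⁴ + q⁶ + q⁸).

8

(1 + q² + q⁴) has coefficients 1,0,1,0,1 for degrees 0…4.
(1 + q + q² + q³ + q⁴ + q⁵) has coefficients 1,1,1,1,1,1,0 for degrees 0…6.
Finally multiplying by (1 + q² + q⁴ + q⁶ + q⁸), the product of all factors after the first has coefficients 1,1,2,2,3,3,3 for degrees 0…6.
[q⁶] = 1·3 + 1·3 + 1·2 = 8.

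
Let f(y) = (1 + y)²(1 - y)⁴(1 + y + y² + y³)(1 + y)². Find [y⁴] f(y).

2

(1 + y)² has coefficients 1,2,1 for degrees 0…2.
(1 - y)⁴ has coefficients 1,-4,6,-4,1 for degrees 0…4.
Multiplying by (1 + y + y² + y³) gives running coefficients 1,-3,3,-1,-1 for degrees 0…4.
Finally multiplying by (1 + y)², the product of all factors after the first has coefficients 1,-1,-2,2,0 for degrees 0…4.
[y⁴] = 1·0 + 2·2 + 1·(-2) = 2.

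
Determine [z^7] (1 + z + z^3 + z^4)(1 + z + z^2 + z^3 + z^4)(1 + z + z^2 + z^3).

(1 + z + z^3 + z^4) has coefficients 1,1,0,1,1 for degrees 0…4.
(1 + z + z^2 + z^3 + z^4) has coefficients 1,1,1,1,1,0,0,0 for degrees 0…7.
Finally multiplying by (1 + z + z^2 + z^3), the product of all factors after the first has coefficients 1,2,3,4,4,3,2,1 for degrees 0…7.
[z^7] = 1·1 + 1·2 + 1·4 + 1·4 = 11.

11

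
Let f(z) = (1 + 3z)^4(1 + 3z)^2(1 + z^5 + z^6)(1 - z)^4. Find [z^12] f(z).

1674

(1 + 3z)^4 has coefficients 1,12,54,108,81 for degrees 0…4.
(1 + 3z)^2 has coefficients 1,6,9,0,0,0,0,0,0,0,0,0,0 for degrees 0…12.
Multiplying by (1 + z^5 + z^6) gives running coefficients 1,6,9,0,0,1,7,15,9,0,0,0,0 for degrees 0…12.
Finally multiplying by (1 - z)^4, the product of all factors after the first has coefficients 1,2,-9,-4,31,-29,12,-7,-13,27,1,-21,9 for degrees 0…12.
[z^12] = 1·9 + 12·(-21) + 54·1 + 108·27 + 81·(-13) = 1674.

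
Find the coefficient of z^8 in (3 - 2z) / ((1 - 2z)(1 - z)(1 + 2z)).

Partial fractions give a closed form: a_n = (2)·2^n + (-1/3)·1^n + (4/3)·(-2)^n.
At n = 8: a_8 = 853.

853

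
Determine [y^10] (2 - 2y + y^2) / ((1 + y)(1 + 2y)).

The denominator gives the recurrence a_n = −3a_(n−1) − 2a_(n−2) for n ≥ 3; the numerator fixes a_0 = 2, a_1 = -8, a_2 = 21.
Iterating: 2, -8, 21, -47, 99, -203, 411, -827, 1659, -3323, 6651, so a_10 = 6651.

6651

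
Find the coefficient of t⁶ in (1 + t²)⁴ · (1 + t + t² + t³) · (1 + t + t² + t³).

35

(1 + t²)⁴ has coefficients 1,0,4,0,6,0,4 for degrees 0…6.
(1 + t + t² + t³) has coefficients 1,1,1,1,0,0,0 for degrees 0…6.
Finally multiplying by (1 + t + t² + t³), the product of all factors after the first has coefficients 1,2,3,4,3,2,1 for degrees 0…6.
[t⁶] = 1·1 + 4·3 + 6·3 + 4·1 = 35.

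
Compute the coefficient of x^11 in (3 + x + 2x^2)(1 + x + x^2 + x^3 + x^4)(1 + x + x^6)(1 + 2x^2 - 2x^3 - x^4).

(3 + x + 2x^2) has coefficients 3,1,2 for degrees 0…2.
(1 + x + x^2 + x^3 + x^4) has coefficients 1,1,1,1,1,0,0,0,0,0,0,0 for degrees 0…11.
Multiplying by (1 + x + x^6) gives running coefficients 1,2,2,2,2,1,1,1,1,1,1,0 for degrees 0…11.
Finally multiplying by (1 + 2x^2 - 2x^3 - x^4), the product of all factors after the first has coefficients 1,2,4,4,1,-1,-1,-3,-1,0,0,-1 for degrees 0…11.
[x^11] = 3·(-1) + 1·0 + 2·0 = -3.

-3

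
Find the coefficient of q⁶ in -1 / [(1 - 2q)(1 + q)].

-43

The denominator gives the recurrence a_n = a_(n−1) + 2a_(n−2) for n ≥ 2; the numerator fixes a_0 = -1, a_1 = -1.
Iterating: -1, -1, -3, -5, -11, -21, -43, so a_6 = -43.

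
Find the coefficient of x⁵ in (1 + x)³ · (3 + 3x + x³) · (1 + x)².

28

(1 + x)³ has coefficients 1,3,3,1 for degrees 0…3.
(3 + 3x + x³) has coefficients 3,3,0,1,0,0 for degrees 0…5.
Finally multiplying by (1 + x)², the product of all factors after the first has coefficients 3,9,9,4,2,1 for degrees 0…5.
[x⁵] = 1·1 + 3·2 + 3·4 + 1·9 = 28.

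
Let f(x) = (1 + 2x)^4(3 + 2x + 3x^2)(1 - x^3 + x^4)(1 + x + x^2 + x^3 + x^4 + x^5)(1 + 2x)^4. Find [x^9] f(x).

37363

(1 + 2x)^4 has coefficients 1,8,24,32,16 for degrees 0…4.
(3 + 2x + 3x^2) has coefficients 3,2,3,0,0,0,0,0,0,0 for degrees 0…9.
Multiplying by (1 - x^3 + x^4) gives running coefficients 3,2,3,-3,1,-1,3,0,0,0 for degrees 0…9.
Multiplying by (1 + x + x^2 + x^3 + x^4 + x^5) gives running coefficients 3,5,8,5,6,5,5,3,0,3 for degrees 0…9.
Finally multiplying by (1 + 2x)^4, the product of all factors after the first has coefficients 3,29,120,285,446,509,477,435,400,315 for degrees 0…9.
[x^9] = 1·315 + 8·400 + 24·435 + 32·477 + 16·509 = 37363.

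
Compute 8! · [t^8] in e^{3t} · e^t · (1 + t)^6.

20528128

The EGF product rule gives c_8 = Σ_{k_1+k_2+k_3=8} C(8; k_1,k_2,k_3) · ∏ g_i(k_i), where e^{3t} gives (3)^k; e^t gives (1)^k; (1+t)^6 gives the falling factorial (6)_k.
g_1(k) for k = 0…8: 1, 3, 9, 27, 81, 243, 729, 2187, 6561.
g_2(k) for k = 0…8: 1, 1, 1, 1, 1, 1, 1, 1, 1.
g_3(k) for k = 0…8: 1, 6, 30, 120, 360, 720, 720, 0, 0.
First combine the last two factors: h(k) = Σ_j C(k,j)·g_2(j)·g_3(k−j) for k = 0…8: 1, 7, 43, 229, 1045, 4051, 13327, 37633, 93289.
c_8 = Σ_k C(8,k)·g_1(k)·h(8−k) = 1·1·93289 + 8·3·37633 + 28·9·13327 + 56·27·4051 + 70·81·1045 + 56·243·229 + 28·729·43 + 8·2187·7 + 1·6561·1 = 93289 + 903192 + 3358404 + 6125112 + 5925150 + 3116232 + 877716 + 122472 + 6561 = 20528128.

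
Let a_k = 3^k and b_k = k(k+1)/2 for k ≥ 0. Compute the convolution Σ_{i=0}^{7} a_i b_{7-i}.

2440

Write out a_i and b_{7-i} for i = 0,…,7 and sum the products.
Σ = 1·28 + 3·21 + 9·15 + 27·10 + 81·6 + 243·3 + 729·1 + 2187·0 = 2440.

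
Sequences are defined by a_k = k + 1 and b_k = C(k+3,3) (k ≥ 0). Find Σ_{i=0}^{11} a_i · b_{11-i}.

4368

The convolution is the t^11 coefficient of A(t)B(t).
Σ = 1·364 + 2·286 + 3·220 + 4·165 + 5·120 + 6·84 + 7·56 + 8·35 + 9·20 + 10·10 + 11·4 + 12·1 = 4368.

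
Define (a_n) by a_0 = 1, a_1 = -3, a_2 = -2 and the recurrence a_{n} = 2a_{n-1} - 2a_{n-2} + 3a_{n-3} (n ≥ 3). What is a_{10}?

-11

The ordinary generating function has denominator 1 - 2y + 2y^2 - 3y^3.
Iterating the recurrence: a_0,…,a_{10} = 1, -3, -2, 5, 5, -6, -7, 13, 22, -3, -11.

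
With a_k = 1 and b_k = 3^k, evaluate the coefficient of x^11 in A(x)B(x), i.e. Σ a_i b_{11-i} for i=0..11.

The convolution is the t^11 coefficient of A(t)B(t).
Σ = 1·177147 + 1·59049 + 1·19683 + 1·6561 + 1·2187 + 1·729 + 1·243 + 1·81 + 1·27 + 1·9 + 1·3 + 1·1 = 265720.

265720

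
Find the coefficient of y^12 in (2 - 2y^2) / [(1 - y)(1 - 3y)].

1417176

The denominator gives the recurrence a_n = 4a_(n−1) − 3a_(n−2) for n ≥ 3; the numerator fixes a_0 = 2, a_1 = 8, a_2 = 24.
Iterating: 2, 8, 24, 72, 216, 648, 1944, 5832, 17496, 52488, 157464, 472392, 1417176, so a_12 = 1417176.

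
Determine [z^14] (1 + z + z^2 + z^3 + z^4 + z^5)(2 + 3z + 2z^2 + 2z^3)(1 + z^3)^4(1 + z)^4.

1245

(1 + z + z^2 + z^3 + z^4 + z^5) has coefficients 1,1,1,1,1,1 for degrees 0…5.
(2 + 3z + 2z^2 + 2z^3) has coefficients 2,3,2,2,0,0,0,0,0,0,0,0,0,0,0 for degrees 0…14.
Multiplying by (1 + z^3)^4 gives running coefficients 2,3,2,10,12,8,20,18,12,20,12,8,10,3,2 for degrees 0…14.
Finally multiplying by (1 + z)^4, the product of all factors after the first has coefficients 2,11,26,44,78,127,166,204,248,264,256,242,206,159,118 for degrees 0…14.
[z^14] = 1·118 + 1·159 + 1·206 + 1·242 + 1·256 + 1·264 = 1245.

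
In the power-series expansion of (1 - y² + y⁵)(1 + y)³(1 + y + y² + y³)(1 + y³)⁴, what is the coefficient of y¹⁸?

(1 - y² + y⁵) has coefficients 1,0,-1,0,0,1 for degrees 0…5.
(1 + y)³ has coefficients 1,3,3,1,0,0,0,0,0,0,0,0,0,0,0,0,0,0,0 for degrees 0…18.
Multiplying by (1 + y + y² + y³) gives running coefficients 1,4,7,8,7,4,1,0,0,0,0,0,0,0,0,0,0,0,0 for degrees 0…18.
Finally multiplying by (1 + y³)⁴, the product of all factors after the first has coefficients 1,4,7,12,23,32,39,52,58,56,58,52,39,32,23,12,7,4,1 for degrees 0…18.
[y¹⁸] = 1·1 − 1·7 + 1·32 = 26.

26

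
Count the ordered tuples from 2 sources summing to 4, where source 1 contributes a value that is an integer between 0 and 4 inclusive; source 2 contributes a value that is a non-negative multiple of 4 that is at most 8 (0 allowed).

The generating function for the choices is (1 + x + x^2 + x^3 + x^4)·(1 + x^4 + x^8); the count is [x^4].
(1 + x + x^2 + x^3 + x^4) has coefficients 1,1,1,1,1 for degrees 0…4.
(1 + x^4 + x^8) has coefficients 1,0,0,0,1 for degrees 0…4.
[x^4] = 1·1 + 1·0 + 1·0 + 1·0 + 1·1 = 2.

2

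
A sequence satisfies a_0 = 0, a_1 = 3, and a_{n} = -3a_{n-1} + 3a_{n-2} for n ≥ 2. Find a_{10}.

-401679

The ordinary generating function has denominator 1 + 3q - 3q^2.
Iterating the recurrence: a_0,…,a_{10} = 0, 3, -9, 36, -135, 513, -1944, 7371, -27945, 105948, -401679.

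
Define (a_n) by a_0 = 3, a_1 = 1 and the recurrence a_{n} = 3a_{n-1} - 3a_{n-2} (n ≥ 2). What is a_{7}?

The ordinary generating function has denominator 1 - 3x + 3x^2.
Iterating the recurrence: a_0,…,a_{7} = 3, 1, -6, -21, -45, -72, -81, -27.

-27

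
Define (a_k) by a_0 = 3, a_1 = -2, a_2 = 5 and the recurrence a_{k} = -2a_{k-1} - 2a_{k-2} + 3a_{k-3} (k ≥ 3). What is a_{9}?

-821

The ordinary generating function has denominator 1 + 2y + 2y^2 - 3y^3.
Iterating the recurrence: a_0,…,a_{9} = 3, -2, 5, 3, -22, 53, -53, -66, 397, -821.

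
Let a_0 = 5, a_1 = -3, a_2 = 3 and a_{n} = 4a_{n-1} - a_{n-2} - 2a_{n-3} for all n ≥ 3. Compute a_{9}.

The ordinary generating function has denominator 1 - 4q + q^2 + 2q^3.
Iterating the recurrence: a_0,…,a_{9} = 5, -3, 3, 5, 23, 81, 291, 1037, 3695, 13161.

13161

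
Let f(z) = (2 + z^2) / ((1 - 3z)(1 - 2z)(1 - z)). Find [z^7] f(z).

Partial fractions give a closed form: a_n = (19/2)·3^n + (-9)·2^n + (3/2)·1^n.
At n = 7: a_7 = 19626.

19626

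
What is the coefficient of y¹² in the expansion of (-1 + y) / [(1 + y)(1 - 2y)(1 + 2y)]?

Partial fractions give a closed form: a_n = (2/3)·(-1)^n + (-1/6)·2^n + (-3/2)·(-2)^n.
At n = 12: a_12 = -6826.

-6826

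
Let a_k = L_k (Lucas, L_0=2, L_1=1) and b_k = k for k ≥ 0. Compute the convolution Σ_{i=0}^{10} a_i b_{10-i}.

This is [x^10] in the product of the two ordinary generating functions.
Σ = 2·10 + 1·9 + 3·8 + 4·7 + 7·6 + 11·5 + 18·4 + 29·3 + 47·2 + 76·1 + 123·0 = 507.

507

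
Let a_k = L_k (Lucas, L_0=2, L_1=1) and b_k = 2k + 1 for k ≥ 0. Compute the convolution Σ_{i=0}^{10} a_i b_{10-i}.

Write out a_i and b_{10-i} for i = 0,…,10 and sum the products.
Σ = 2·21 + 1·19 + 3·17 + 4·15 + 7·13 + 11·11 + 18·9 + 29·7 + 47·5 + 76·3 + 123·1 = 1335.

1335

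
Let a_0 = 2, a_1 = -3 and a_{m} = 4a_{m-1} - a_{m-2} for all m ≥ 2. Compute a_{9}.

-143363

The ordinary generating function has denominator 1 - 4x + x^2.
Iterating the recurrence: a_0,…,a_{9} = 2, -3, -14, -53, -198, -739, -2758, -10293, -38414, -143363.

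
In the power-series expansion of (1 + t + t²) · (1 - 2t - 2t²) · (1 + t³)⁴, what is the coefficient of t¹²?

-15

(1 + t + t²) has coefficients 1,1,1 for degrees 0…2.
(1 - 2t - 2t²) has coefficients 1,-2,-2,0,0,0,0,0,0,0,0,0,0 for degrees 0…12.
Finally multiplying by (1 + t³)⁴, the product of all factors after the first has coefficients 1,-2,-2,4,-8,-8,6,-12,-12,4,-8,-8,1 for degrees 0…12.
[t¹²] = 1·1 + 1·(-8) + 1·(-8) = -15.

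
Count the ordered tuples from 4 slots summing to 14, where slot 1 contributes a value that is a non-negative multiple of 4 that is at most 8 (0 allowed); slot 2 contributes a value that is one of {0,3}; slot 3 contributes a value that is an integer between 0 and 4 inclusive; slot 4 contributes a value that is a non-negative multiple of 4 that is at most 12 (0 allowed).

The generating function for the choices is (1 + y⁴ + y⁸)·(1 + y³)·(1 + y + y² + y³ + y⁴)·(1 + y⁴ + y⁸ + y¹²); the count is [y¹⁴].
(1 + y⁴ + y⁸) has coefficients 1,0,0,0,1,0,0,0,1 for degrees 0…8.
(1 + y³) has coefficients 1,0,0,1,0,0,0,0,0,0,0,0,0,0,0 for degrees 0…14.
Multiplying by (1 + y + y² + y³ + y⁴) gives running coefficients 1,1,1,2,2,1,1,1,0,0,0,0,0,0,0 for degrees 0…14.
Finally multiplying by (1 + y⁴ + y⁸ + y¹²), the product of all factors after the first has coefficients 1,1,1,2,3,2,2,3,3,2,2,3,3,2,2 for degrees 0…14.
[y¹⁴] = 1·2 + 1·2 + 1·2 = 6.

6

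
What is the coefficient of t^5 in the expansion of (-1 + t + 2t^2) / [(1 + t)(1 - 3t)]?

-81

The denominator gives the recurrence a_n = 2a_(n−1) + 3a_(n−2) for n ≥ 3; the numerator fixes a_0 = -1, a_1 = -1, a_2 = -3.
Iterating: -1, -1, -3, -9, -27, -81, so a_5 = -81.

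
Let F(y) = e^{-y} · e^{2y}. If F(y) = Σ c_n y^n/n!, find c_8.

1

The EGF product rule gives c_8 = Σ_{k_1+k_2=8} C(8; k_1,k_2) · ∏ g_i(k_i), where e^{-y} gives (-1)^k; e^{2y} gives (2)^k.
g_1(k) for k = 0…8: 1, -1, 1, -1, 1, -1, 1, -1, 1.
g_2(k) for k = 0…8: 1, 2, 4, 8, 16, 32, 64, 128, 256.
c_8 = Σ_k C(8,k)·g_1(k)·g_2(8−k) = 1·1·256 + 8·(-1)·128 + 28·1·64 + 56·(-1)·32 + 70·1·16 + 56·(-1)·8 + 28·1·4 + 8·(-1)·2 + 1·1·1 = 256 − 1024 + 1792 − 1792 + 1120 − 448 + 112 − 16 + 1 = 1.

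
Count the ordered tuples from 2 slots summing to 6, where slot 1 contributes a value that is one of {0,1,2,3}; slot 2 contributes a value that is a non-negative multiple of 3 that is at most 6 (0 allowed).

2

The generating function for the choices is (1 + t + t^2 + t^3)·(1 + t^3 + t^6); the count is [t^6].
(1 + t + t^2 + t^3) has coefficients 1,1,1,1 for degrees 0…3.
(1 + t^3 + t^6) has coefficients 1,0,0,1,0,0,1 for degrees 0…6.
[t^6] = 1·1 + 1·0 + 1·0 + 1·1 = 2.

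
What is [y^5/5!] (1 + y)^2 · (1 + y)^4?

The EGF product rule gives c_5 = Σ_{k_1+k_2=5} C(5; k_1,k_2) · ∏ g_i(k_i), where (1+y)^2 gives the falling factorial (2)_k; (1+y)^4 gives the falling factorial (4)_k.
g_1(k) for k = 0…5: 1, 2, 2, 0, 0, 0.
g_2(k) for k = 0…5: 1, 4, 12, 24, 24, 0.
c_5 = Σ_k C(5,k)·g_1(k)·g_2(5−k) = 5·2·24 + 10·2·24 = 240 + 480 = 720.

720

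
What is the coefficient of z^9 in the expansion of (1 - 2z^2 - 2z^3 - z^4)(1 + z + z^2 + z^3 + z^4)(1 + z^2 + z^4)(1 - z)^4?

-1

(1 - 2z^2 - 2z^3 - z^4) has coefficients 1,0,-2,-2,-1 for degrees 0…4.
(1 + z + z^2 + z^3 + z^4) has coefficients 1,1,1,1,1,0,0,0,0,0 for degrees 0…9.
Multiplying by (1 + z^2 + z^4) gives running coefficients 1,1,2,2,3,2,2,1,1,0 for degrees 0…9.
Finally multiplying by (1 - z)^4, the product of all factors after the first has coefficients 1,-3,4,-4,4,-5,6,-5,4,-4 for degrees 0…9.
[z^9] = 1·(-4) − 2·(-5) − 2·6 − 1·(-5) = -1.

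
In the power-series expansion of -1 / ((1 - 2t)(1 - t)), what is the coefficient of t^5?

-63

Partial fractions give a closed form: a_n = (-2)·2^n + (1)·1^n.
At n = 5: a_5 = -63.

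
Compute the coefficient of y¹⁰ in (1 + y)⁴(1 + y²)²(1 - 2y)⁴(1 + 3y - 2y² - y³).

122

(1 + y)⁴ has coefficients 1,4,6,4,1 for degrees 0…4.
(1 + y²)² has coefficients 1,0,2,0,1,0,0,0,0,0,0 for degrees 0…10.
Multiplying by (1 - 2y)⁴ gives running coefficients 1,-8,26,-48,65,-72,56,-32,16,0,0 for degrees 0…10.
Finally multiplying by (1 + 3y - 2y² - y³), the product of all factors after the first has coefficients 1,-5,0,45,-123,193,-242,215,-120,56,0 for degrees 0…10.
[y¹⁰] = 1·0 + 4·56 + 6·(-120) + 4·215 + 1·(-242) = 122.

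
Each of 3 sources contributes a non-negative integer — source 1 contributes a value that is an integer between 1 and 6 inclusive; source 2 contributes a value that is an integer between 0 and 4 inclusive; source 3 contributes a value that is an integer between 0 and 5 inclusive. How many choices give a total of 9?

23

The generating function for the choices is (z + z^2 + z^3 + z^4 + z^5 + z^6)·(1 + z + z^2 + z^3 + z^4)·(1 + z + z^2 + z^3 + z^4 + z^5); the count is [z^9].
(z + z^2 + z^3 + z^4 + z^5 + z^6) has coefficients 0,1,1,1,1,1,1 for degrees 0…6.
(1 + z + z^2 + z^3 + z^4) has coefficients 1,1,1,1,1,0,0,0,0,0 for degrees 0…9.
Finally multiplying by (1 + z + z^2 + z^3 + z^4 + z^5), the product of all factors after the first has coefficients 1,2,3,4,5,5,4,3,2,1 for degrees 0…9.
[z^9] = 1·2 + 1·3 + 1·4 + 1·5 + 1·5 + 1·4 = 23.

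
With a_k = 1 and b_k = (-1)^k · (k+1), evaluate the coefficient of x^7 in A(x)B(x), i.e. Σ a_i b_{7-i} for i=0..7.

-4

Write out a_i and b_{7-i} for i = 0,…,7 and sum the products.
Σ = 1·(-8) + 1·7 + 1·(-6) + 1·5 + 1·(-4) + 1·3 + 1·(-2) + 1·1 = -4.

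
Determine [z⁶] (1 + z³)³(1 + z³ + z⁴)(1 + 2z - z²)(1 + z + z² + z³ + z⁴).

(1 + z³)³ has coefficients 1,0,0,3,0,0,3 for degrees 0…6.
(1 + z³ + z⁴) has coefficients 1,0,0,1,1,0,0 for degrees 0…6.
Multiplying by (1 + 2z - z²) gives running coefficients 1,2,-1,1,3,1,-1 for degrees 0…6.
Finally multiplying by (1 + z + z² + z³ + z⁴), the product of all factors after the first has coefficients 1,3,2,3,6,6,3 for degrees 0…6.
[z⁶] = 1·3 + 3·3 + 3·1 = 15.

15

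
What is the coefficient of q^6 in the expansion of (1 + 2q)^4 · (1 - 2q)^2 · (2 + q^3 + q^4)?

92

(1 + 2q)^4 has coefficients 1,8,24,32,16 for degrees 0…4.
(1 - 2q)^2 has coefficients 1,-4,4,0,0,0,0 for degrees 0…6.
Finally multiplying by (2 + q^3 + q^4), the product of all factors after the first has coefficients 2,-8,8,1,-3,0,4 for degrees 0…6.
[q^6] = 1·4 + 8·0 + 24·(-3) + 32·1 + 16·8 = 92.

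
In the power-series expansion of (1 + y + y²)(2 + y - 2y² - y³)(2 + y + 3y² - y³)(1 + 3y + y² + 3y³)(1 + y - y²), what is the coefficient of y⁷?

-101

(1 + y + y²) has coefficients 1,1,1 for degrees 0…2.
(2 + y - 2y² - y³) has coefficients 2,1,-2,-1,0,0,0,0 for degrees 0…7.
Multiplying by (2 + y + 3y² - y³) gives running coefficients 4,4,3,-3,-8,-1,1,0 for degrees 0…7.
Multiplying by (1 + 3y + y² + 3y³) gives running coefficients 4,16,19,22,-2,-19,-19,-22 for degrees 0…7.
Finally multiplying by (1 + y - y²), the product of all factors after the first has coefficients 4,20,31,25,1,-43,-36,-22 for degrees 0…7.
[y⁷] = 1·(-22) + 1·(-36) + 1·(-43) = -101.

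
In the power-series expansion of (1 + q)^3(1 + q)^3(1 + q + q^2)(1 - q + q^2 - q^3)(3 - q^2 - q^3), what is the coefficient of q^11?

38

(1 + q)^3 has coefficients 1,3,3,1 for degrees 0…3.
(1 + q)^3 has coefficients 1,3,3,1,0,0,0,0,0,0,0,0 for degrees 0…11.
Multiplying by (1 + q + q^2) gives running coefficients 1,4,7,7,4,1,0,0,0,0,0,0 for degrees 0…11.
Multiplying by (1 - q + q^2 - q^3) gives running coefficients 1,3,4,3,0,-3,-4,-3,-1,0,0,0 for degrees 0…11.
Finally multiplying by (3 - q^2 - q^3), the product of all factors after the first has coefficients 3,9,11,5,-7,-16,-15,-6,4,7,4,1 for degrees 0…11.
[q^11] = 1·1 + 3·4 + 3·7 + 1·4 = 38.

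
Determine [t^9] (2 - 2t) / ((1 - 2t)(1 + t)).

340

Partial fractions give a closed form: a_n = (2/3)·2^n + (4/3)·(-1)^n.
At n = 9: a_9 = 340.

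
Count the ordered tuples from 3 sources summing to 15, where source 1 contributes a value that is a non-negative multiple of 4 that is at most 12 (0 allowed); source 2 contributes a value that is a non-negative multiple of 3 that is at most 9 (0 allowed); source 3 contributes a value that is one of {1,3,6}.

3

The generating function for the choices is (1 + x^4 + x^8 + x^12)·(1 + x^3 + x^6 + x^9)·(x + x^3 + x^6); the count is [x^15].
(1 + x^4 + x^8 + x^12) has coefficients 1,0,0,0,1,0,0,0,1,0,0,0,1 for degrees 0…12.
(1 + x^3 + x^6 + x^9) has coefficients 1,0,0,1,0,0,1,0,0,1,0,0,0,0,0,0 for degrees 0…15.
Finally multiplying by (x + x^3 + x^6), the product of all factors after the first has coefficients 0,1,0,1,1,0,2,1,0,2,1,0,2,0,0,1 for degrees 0…15.
[x^15] = 1·1 + 1·0 + 1·1 + 1·1 = 3.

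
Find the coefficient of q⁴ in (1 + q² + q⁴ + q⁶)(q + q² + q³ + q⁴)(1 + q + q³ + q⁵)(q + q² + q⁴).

(1 + q² + q⁴ + q⁶) has coefficients 1,0,1,0,1 for degrees 0…4.
(q + q² + q³ + q⁴) has coefficients 0,1,1,1,1 for degrees 0…4.
Multiplying by (1 + q + q³ + q⁵) gives running coefficients 0,1,2,2,3 for degrees 0…4.
Finally multiplying by (q + q² + q⁴), the product of all factors after the first has coefficients 0,0,1,3,4 for degrees 0…4.
[q⁴] = 1·4 + 1·1 + 1·0 = 5.

5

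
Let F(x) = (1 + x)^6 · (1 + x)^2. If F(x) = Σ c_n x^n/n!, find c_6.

20160

The EGF product rule gives c_6 = Σ_{k_1+k_2=6} C(6; k_1,k_2) · ∏ g_i(k_i), where (1+x)^6 gives the falling factorial (6)_k; (1+x)^2 gives the falling factorial (2)_k.
g_1(k) for k = 0…6: 1, 6, 30, 120, 360, 720, 720.
g_2(k) for k = 0…6: 1, 2, 2, 0, 0, 0, 0.
c_6 = Σ_k C(6,k)·g_1(k)·g_2(6−k) = 15·360·2 + 6·720·2 + 1·720·1 = 10800 + 8640 + 720 = 20160.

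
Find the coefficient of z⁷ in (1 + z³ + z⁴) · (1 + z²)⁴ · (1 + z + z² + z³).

25

(1 + z³ + z⁴) has coefficients 1,0,0,1,1 for degrees 0…4.
(1 + z²)⁴ has coefficients 1,0,4,0,6,0,4,0 for degrees 0…7.
Finally multiplying by (1 + z + z² + z³), the product of all factors after the first has coefficients 1,1,5,5,10,10,10,10 for degrees 0…7.
[z⁷] = 1·10 + 1·10 + 1·5 = 25.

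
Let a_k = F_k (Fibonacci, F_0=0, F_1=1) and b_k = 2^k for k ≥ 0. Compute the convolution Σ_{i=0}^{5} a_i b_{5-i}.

Write out a_i and b_{5-i} for i = 0,…,5 and sum the products.
Σ = 0·32 + 1·16 + 1·8 + 2·4 + 3·2 + 5·1 = 43.

43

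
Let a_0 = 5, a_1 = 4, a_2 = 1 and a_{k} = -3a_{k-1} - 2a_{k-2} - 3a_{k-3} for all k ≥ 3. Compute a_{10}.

19882

The ordinary generating function has denominator 1 + 3x + 2x^2 + 3x^3.
Iterating the recurrence: a_0,…,a_{10} = 5, 4, 1, -26, 64, -143, 379, -1043, 2800, -7451, 19882.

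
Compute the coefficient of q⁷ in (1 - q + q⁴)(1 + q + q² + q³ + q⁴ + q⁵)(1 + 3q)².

(1 - q + q⁴) has coefficients 1,-1,0,0,1 for degrees 0…4.
(1 + q + q² + q³ + q⁴ + q⁵) has coefficients 1,1,1,1,1,1,0,0 for degrees 0…7.
Finally multiplying by (1 + 3q)², the product of all factors after the first has coefficients 1,7,16,16,16,16,15,9 for degrees 0…7.
[q⁷] = 1·9 − 1·15 + 1·16 = 10.

10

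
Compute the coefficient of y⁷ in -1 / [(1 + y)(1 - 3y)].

-1640

Partial fractions give a closed form: a_n = (-1/4)·(-1)^n + (-3/4)·3^n.
At n = 7: a_7 = -1640.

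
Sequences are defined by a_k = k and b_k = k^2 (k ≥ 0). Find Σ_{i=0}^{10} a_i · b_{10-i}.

825

The convolution is the t^10 coefficient of A(t)B(t).
Σ = 0·100 + 1·81 + 2·64 + 3·49 + 4·36 + 5·25 + 6·16 + 7·9 + 8·4 + 9·1 + 10·0 = 825.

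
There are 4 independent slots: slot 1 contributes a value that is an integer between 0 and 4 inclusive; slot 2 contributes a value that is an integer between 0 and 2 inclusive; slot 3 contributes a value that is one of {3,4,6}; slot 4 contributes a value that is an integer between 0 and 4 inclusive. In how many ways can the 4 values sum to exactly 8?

The generating function for the choices is (1 + t + t² + t³ + t⁴)·(1 + t + t²)·(t³ + t⁴ + t⁶)·(1 + t + t² + t³ + t⁴); the count is [t⁸].
(1 + t + t² + t³ + t⁴) has coefficients 1,1,1,1,1 for degrees 0…4.
(1 + t + t²) has coefficients 1,1,1,0,0,0,0,0,0 for degrees 0…8.
Multiplying by (t³ + t⁴ + t⁶) gives running coefficients 0,0,0,1,2,2,2,1,1 for degrees 0…8.
Finally multiplying by (1 + t + t² + t³ + t⁴), the product of all factors after the first has coefficients 0,0,0,1,3,5,7,8,8 for degrees 0…8.
[t⁸] = 1·8 + 1·8 + 1·7 + 1·5 + 1·3 = 31.

31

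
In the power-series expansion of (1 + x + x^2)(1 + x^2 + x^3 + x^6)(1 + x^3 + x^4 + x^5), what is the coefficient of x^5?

5

(1 + x + x^2) has coefficients 1,1,1 for degrees 0…2.
(1 + x^2 + x^3 + x^6) has coefficients 1,0,1,1,0,0 for degrees 0…5.
Finally multiplying by (1 + x^3 + x^4 + x^5), the product of all factors after the first has coefficients 1,0,1,2,1,2 for degrees 0…5.
[x^5] = 1·2 + 1·1 + 1·2 = 5.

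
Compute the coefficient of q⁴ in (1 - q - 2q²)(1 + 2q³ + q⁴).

-1

(1 - q - 2q²) has coefficients 1,-1,-2 for degrees 0…2.
(1 + 2q³ + q⁴) has coefficients 1,0,0,2,1 for degrees 0…4.
[q⁴] = 1·1 − 1·2 − 2·0 = -1.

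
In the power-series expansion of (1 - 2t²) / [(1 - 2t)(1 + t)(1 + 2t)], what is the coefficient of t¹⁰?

Partial fractions give a closed form: a_n = (1/6)·2^n + (1/3)·(-1)^n + (1/2)·(-2)^n.
At n = 10: a_10 = 683.

683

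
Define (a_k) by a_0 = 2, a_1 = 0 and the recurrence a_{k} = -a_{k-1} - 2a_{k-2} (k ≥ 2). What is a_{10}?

68

The ordinary generating function has denominator 1 + t + 2t^2.
Iterating the recurrence: a_0,…,a_{10} = 2, 0, -4, 4, 4, -12, 4, 20, -28, -12, 68.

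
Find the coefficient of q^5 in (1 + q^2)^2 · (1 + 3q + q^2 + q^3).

(1 + q^2)^2 has coefficients 1,0,2,0,1 for degrees 0…4.
(1 + 3q + q^2 + q^3) has coefficients 1,3,1,1,0,0 for degrees 0…5.
[q^5] = 1·0 + 2·1 + 1·3 = 5.

5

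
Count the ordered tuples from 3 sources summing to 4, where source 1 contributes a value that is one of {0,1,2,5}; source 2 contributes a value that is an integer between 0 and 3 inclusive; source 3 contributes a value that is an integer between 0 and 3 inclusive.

10

The generating function for the choices is (1 + x + x^2 + x^5)·(1 + x + x^2 + x^3)·(1 + x + x^2 + x^3); the count is [x^4].
(1 + x + x^2 + x^5) has coefficients 1,1,1,0,0 for degrees 0…4.
(1 + x + x^2 + x^3) has coefficients 1,1,1,1,0 for degrees 0…4.
Finally multiplying by (1 + x + x^2 + x^3), the product of all factors after the first has coefficients 1,2,3,4,3 for degrees 0…4.
[x^4] = 1·3 + 1·4 + 1·3 = 10.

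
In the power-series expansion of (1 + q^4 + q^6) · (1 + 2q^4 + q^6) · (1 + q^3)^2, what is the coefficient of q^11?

4

(1 + q^4 + q^6) has coefficients 1,0,0,0,1,0,1 for degrees 0…6.
(1 + 2q^4 + q^6) has coefficients 1,0,0,0,2,0,1,0,0,0,0,0 for degrees 0…11.
Finally multiplying by (1 + q^3)^2, the product of all factors after the first has coefficients 1,0,0,2,2,0,2,4,0,2,2,0 for degrees 0…11.
[q^11] = 1·0 + 1·4 + 1·0 = 4.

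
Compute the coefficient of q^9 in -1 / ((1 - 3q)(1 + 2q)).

Partial fractions give a closed form: a_n = (-3/5)·3^n + (-2/5)·(-2)^n.
At n = 9: a_9 = -11605.

-11605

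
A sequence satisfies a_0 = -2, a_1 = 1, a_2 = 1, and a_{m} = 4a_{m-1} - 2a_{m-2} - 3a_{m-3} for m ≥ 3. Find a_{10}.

23527

The ordinary generating function has denominator 1 - 4q + 2q^2 + 3q^3.
Iterating the recurrence: a_0,…,a_{10} = -2, 1, 1, 8, 27, 89, 278, 853, 2589, 7816, 23527.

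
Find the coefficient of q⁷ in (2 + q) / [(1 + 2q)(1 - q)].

-127

The denominator gives the recurrence a_n = −a_(n−1) + 2a_(n−2) for n ≥ 2; the numerator fixes a_0 = 2, a_1 = -1.
Iterating: 2, -1, 5, -7, 17, -31, 65, -127, so a_7 = -127.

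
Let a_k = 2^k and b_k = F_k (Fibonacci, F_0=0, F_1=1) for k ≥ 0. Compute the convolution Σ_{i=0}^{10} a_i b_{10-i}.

Write out a_i and b_{10-i} for i = 0,…,10 and sum the products.
Σ = 1·55 + 2·34 + 4·21 + 8·13 + 16·8 + 32·5 + 64·3 + 128·2 + 256·1 + 512·1 + 1024·0 = 1815.

1815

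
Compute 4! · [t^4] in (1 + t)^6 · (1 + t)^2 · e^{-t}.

641

The EGF product rule gives c_4 = Σ_{k_1+k_2+k_3=4} C(4; k_1,k_2,k_3) · ∏ g_i(k_i), where (1+t)^6 gives the falling factorial (6)_k; (1+t)^2 gives the falling factorial (2)_k; e^{-t} gives (-1)^k.
g_1(k) for k = 0…4: 1, 6, 30, 120, 360.
g_2(k) for k = 0…4: 1, 2, 2, 0, 0.
g_3(k) for k = 0…4: 1, -1, 1, -1, 1.
First combine the last two factors: h(k) = Σ_j C(k,j)·g_2(j)·g_3(k−j) for k = 0…4: 1, 1, -1, -1, 5.
c_4 = Σ_k C(4,k)·g_1(k)·h(4−k) = 1·1·5 + 4·6·(-1) + 6·30·(-1) + 4·120·1 + 1·360·1 = 5 − 24 − 180 + 480 + 360 = 641.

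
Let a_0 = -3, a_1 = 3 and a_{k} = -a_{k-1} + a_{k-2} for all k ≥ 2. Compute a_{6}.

The ordinary generating function has denominator 1 + q - q^2.
Iterating the recurrence: a_0,…,a_{6} = -3, 3, -6, 9, -15, 24, -39.

-39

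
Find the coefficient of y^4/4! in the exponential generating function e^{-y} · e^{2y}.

The EGF product rule gives c_4 = Σ_{k_1+k_2=4} C(4; k_1,k_2) · ∏ g_i(k_i), where e^{-y} gives (-1)^k; e^{2y} gives (2)^k.
g_1(k) for k = 0…4: 1, -1, 1, -1, 1.
g_2(k) for k = 0…4: 1, 2, 4, 8, 16.
c_4 = Σ_k C(4,k)·g_1(k)·g_2(4−k) = 1·1·16 + 4·(-1)·8 + 6·1·4 + 4·(-1)·2 + 1·1·1 = 16 − 32 + 24 − 8 + 1 = 1.

1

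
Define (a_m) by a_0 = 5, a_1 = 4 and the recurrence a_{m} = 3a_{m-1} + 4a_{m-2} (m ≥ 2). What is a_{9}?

The ordinary generating function has denominator 1 - 3z - 4z^2.
Iterating the recurrence: a_0,…,a_{9} = 5, 4, 32, 112, 464, 1840, 7376, 29488, 117968, 471856.

471856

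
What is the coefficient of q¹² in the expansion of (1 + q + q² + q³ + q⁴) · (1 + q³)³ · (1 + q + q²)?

6

(1 + q + q² + q³ + q⁴) has coefficients 1,1,1,1,1 for degrees 0…4.
(1 + q³)³ has coefficients 1,0,0,3,0,0,3,0,0,1,0,0,0 for degrees 0…12.
Finally multiplying by (1 + q + q²), the product of all factors after the first has coefficients 1,1,1,3,3,3,3,3,3,1,1,1,0 for degrees 0…12.
[q¹²] = 1·0 + 1·1 + 1·1 + 1·1 + 1·3 = 6.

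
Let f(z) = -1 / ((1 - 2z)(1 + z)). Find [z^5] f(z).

Partial fractions give a closed form: a_n = (-2/3)·2^n + (-1/3)·(-1)^n.
At n = 5: a_5 = -21.

-21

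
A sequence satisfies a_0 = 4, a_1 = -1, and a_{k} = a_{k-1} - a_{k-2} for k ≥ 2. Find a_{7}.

-1

The ordinary generating function has denominator 1 - t + t^2.
Iterating the recurrence: a_0,…,a_{7} = 4, -1, -5, -4, 1, 5, 4, -1.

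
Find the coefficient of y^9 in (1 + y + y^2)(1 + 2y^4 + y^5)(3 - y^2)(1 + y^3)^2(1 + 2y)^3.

334

(1 + y + y^2) has coefficients 1,1,1 for degrees 0…2.
(1 + 2y^4 + y^5) has coefficients 1,0,0,0,2,1,0,0,0,0 for degrees 0…9.
Multiplying by (3 - y^2) gives running coefficients 3,0,-1,0,6,3,-2,-1,0,0 for degrees 0…9.
Multiplying by (1 + y^3)^2 gives running coefficients 3,0,-1,6,6,1,1,11,5,-4 for degrees 0…9.
Finally multiplying by (1 + 2y)^3, the product of all factors after the first has coefficients 3,18,35,24,30,101,127,77,91,166 for degrees 0…9.
[y^9] = 1·166 + 1·91 + 1·77 = 334.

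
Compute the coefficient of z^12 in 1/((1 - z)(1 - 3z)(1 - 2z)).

2375101

The denominator gives the recurrence a_n = 6a_(n−1) − 11a_(n−2) + 6a_(n−3) for n ≥ 3; the numerator fixes a_0 = 1, a_1 = 6, a_2 = 25.
Iterating: 1, 6, 25, 90, 301, 966, 3025, 9330, 28501, 86526, 261625, 788970, 2375101, so a_12 = 2375101.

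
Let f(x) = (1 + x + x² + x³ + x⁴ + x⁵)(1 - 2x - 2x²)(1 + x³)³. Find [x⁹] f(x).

(1 + x + x² + x³ + x⁴ + x⁵) has coefficients 1,1,1,1,1,1 for degrees 0…5.
(1 - 2x - 2x²) has coefficients 1,-2,-2,0,0,0,0,0,0,0 for degrees 0…9.
Finally multiplying by (1 + x³)³, the product of all factors after the first has coefficients 1,-2,-2,3,-6,-6,3,-6,-6,1 for degrees 0…9.
[x⁹] = 1·1 + 1·(-6) + 1·(-6) + 1·3 + 1·(-6) + 1·(-6) = -20.

-20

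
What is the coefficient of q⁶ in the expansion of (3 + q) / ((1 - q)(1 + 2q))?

The denominator gives the recurrence a_n = −a_(n−1) + 2a_(n−2) for n ≥ 3; the numerator fixes a_0 = 3, a_1 = -2, a_2 = 8.
Iterating: 3, -2, 8, -12, 28, -52, 108, so a_6 = 108.

108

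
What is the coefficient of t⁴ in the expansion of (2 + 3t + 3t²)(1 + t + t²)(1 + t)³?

50

(2 + 3t + 3t²) has coefficients 2,3,3 for degrees 0…2.
(1 + t + t²) has coefficients 1,1,1,0,0 for degrees 0…4.
Finally multiplying by (1 + t)³, the product of all factors after the first has coefficients 1,4,7,7,4 for degrees 0…4.
[t⁴] = 2·4 + 3·7 + 3·7 = 50.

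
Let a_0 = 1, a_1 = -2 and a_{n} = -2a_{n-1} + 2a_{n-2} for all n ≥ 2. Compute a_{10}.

The ordinary generating function has denominator 1 + 2z - 2z^2.
Iterating the recurrence: a_0,…,a_{10} = 1, -2, 6, -16, 44, -120, 328, -896, 2448, -6688, 18272.

18272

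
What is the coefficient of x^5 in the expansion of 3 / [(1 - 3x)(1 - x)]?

Partial fractions give a closed form: a_n = (9/2)·3^n + (-3/2)·1^n.
At n = 5: a_5 = 1092.

1092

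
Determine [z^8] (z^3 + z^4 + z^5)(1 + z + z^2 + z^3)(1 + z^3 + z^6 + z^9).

(z^3 + z^4 + z^5) has coefficients 0,0,0,1,1,1 for degrees 0…5.
(1 + z + z^2 + z^3) has coefficients 1,1,1,1,0,0,0,0,0 for degrees 0…8.
Finally multiplying by (1 + z^3 + z^6 + z^9), the product of all factors after the first has coefficients 1,1,1,2,1,1,2,1,1 for degrees 0…8.
[z^8] = 1·1 + 1·1 + 1·2 = 4.

4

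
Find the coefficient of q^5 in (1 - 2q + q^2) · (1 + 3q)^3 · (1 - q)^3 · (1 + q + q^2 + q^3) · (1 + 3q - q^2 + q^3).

140

(1 - 2q + q^2) has coefficients 1,-2,1 for degrees 0…2.
(1 + 3q)^3 has coefficients 1,9,27,27,0,0 for degrees 0…5.
Multiplying by (1 - q)^3 gives running coefficients 1,6,3,-28,-9,54 for degrees 0…5.
Multiplying by (1 + q + q^2 + q^3) gives running coefficients 1,7,10,-18,-28,20 for degrees 0…5.
Finally multiplying by (1 + 3q - q^2 + q^3), the product of all factors after the first has coefficients 1,10,30,6,-85,-36 for degrees 0…5.
[q^5] = 1·(-36) − 2·(-85) + 1·6 = 140.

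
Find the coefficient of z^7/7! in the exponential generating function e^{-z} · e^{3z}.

128

The EGF product rule gives c_7 = Σ_{k_1+k_2=7} C(7; k_1,k_2) · ∏ g_i(k_i), where e^{-z} gives (-1)^k; e^{3z} gives (3)^k.
g_1(k) for k = 0…7: 1, -1, 1, -1, 1, -1, 1, -1.
g_2(k) for k = 0…7: 1, 3, 9, 27, 81, 243, 729, 2187.
c_7 = Σ_k C(7,k)·g_1(k)·g_2(7−k) = 1·1·2187 + 7·(-1)·729 + 21·1·243 + 35·(-1)·81 + 35·1·27 + 21·(-1)·9 + 7·1·3 + 1·(-1)·1 = 2187 − 5103 + 5103 − 2835 + 945 − 189 + 21 − 1 = 128.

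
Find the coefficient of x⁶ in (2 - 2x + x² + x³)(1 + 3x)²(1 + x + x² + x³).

(2 - 2x + x² + x³) has coefficients 2,-2,1,1 for degrees 0…3.
(1 + 3x)² has coefficients 1,6,9,0,0,0,0 for degrees 0…6.
Finally multiplying by (1 + x + x² + x³), the product of all factors after the first has coefficients 1,7,16,16,15,9,0 for degrees 0…6.
[x⁶] = 2·0 − 2·9 + 1·15 + 1·16 = 13.

13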